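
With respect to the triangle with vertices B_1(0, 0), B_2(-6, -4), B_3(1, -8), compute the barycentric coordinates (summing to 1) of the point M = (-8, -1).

(1/4, 5/4, -1/2)

Signed area of the reference triangle: [B_1B_2B_3] = ½·(0·(-4−(-8)) + (-6)·(-8−0) + 1·(0−(-4))) = ½·(0 + 48 + 4) = 26.
[MB_2B_3] = ½·((-8)·(-4−(-8)) + (-6)·(-8−(-1)) + 1·(-1−(-4))) = ½·(-32 + 42 + 3) = 13/2, so the B_1-coordinate is (13/2)/26 = 1/4.
[B_1MB_3] = ½·(0·(-1−(-8)) + (-8)·(-8−0) + 1·(0−(-1))) = ½·(0 + 64 + 1) = 65/2, so the B_2-coordinate is 5/4.
[B_1B_2M] = ½·(0·(-4−(-1)) + (-6)·(-1−0) + (-8)·(0−(-4))) = ½·(0 + 6 − 32) = -13, so the B_3-coordinate is -1/2.
Check: 1/4 + 5/4 − 1/2 = 1.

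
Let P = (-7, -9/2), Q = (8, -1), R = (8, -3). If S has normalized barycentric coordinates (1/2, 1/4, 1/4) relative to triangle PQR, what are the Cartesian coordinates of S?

S = (1/2)·P + (1/4)·Q + (1/4)·R.
x-coordinate: (1/2)·(-7) + (1/4)·8 + (1/4)·8 = 1/2.
y-coordinate: (1/2)·(-9/2) + (1/4)·(-1) + (1/4)·(-3) = -13/4.

(1/2, -13/4)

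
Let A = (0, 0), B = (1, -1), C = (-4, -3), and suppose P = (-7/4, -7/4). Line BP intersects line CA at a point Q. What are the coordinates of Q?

Barycentric coordinates of P with respect to ABC: (1/4, 1/4, 1/2).
On side CA the B-coordinate is zero; dropping P's B-weight 1/4 and renormalizing the remaining 1/2 : 1/4 gives weights 2/3, 1/3 on C, A.
Q = (2/3)·(-4, -3) + (1/3)·(0, 0) = (-8/3, -2).

(-8/3, -2)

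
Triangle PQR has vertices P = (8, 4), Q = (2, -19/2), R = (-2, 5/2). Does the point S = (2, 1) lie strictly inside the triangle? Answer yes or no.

yes

Barycentric coordinates of S: (1/3, 1/6, 1/2).
The three coordinates are positive, positive, positive; a point is interior exactly when all three are positive.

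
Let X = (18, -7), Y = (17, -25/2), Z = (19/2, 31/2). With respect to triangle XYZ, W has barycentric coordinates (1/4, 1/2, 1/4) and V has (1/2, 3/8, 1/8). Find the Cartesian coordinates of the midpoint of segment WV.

Barycentric coordinates of the midpoint are the average: (3/8, 7/16, 3/16).
Converting: (3/8)·X + (7/16)·Y + (3/16)·Z = (511/32, -83/16).

(511/32, -83/16)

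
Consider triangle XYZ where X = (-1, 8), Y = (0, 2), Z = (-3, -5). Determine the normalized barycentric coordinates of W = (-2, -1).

Signed area of the reference triangle: [XYZ] = ½·((-1)·(2−(-5)) + 0·(-5−8) + (-3)·(8−2)) = ½·(-7 + 0 − 18) = -25/2.
[WYZ] = ½·((-2)·(2−(-5)) + 0·(-5−(-1)) + (-3)·(-1−2)) = ½·(-14 + 0 + 9) = -5/2, so the X-coordinate is (-5/2)/(-25/2) = 1/5.
[XWZ] = ½·((-1)·(-1−(-5)) + (-2)·(-5−8) + (-3)·(8−(-1))) = ½·(-4 + 26 − 27) = -5/2, so the Y-coordinate is 1/5.
[XYW] = ½·((-1)·(2−(-1)) + 0·(-1−8) + (-2)·(8−2)) = ½·(-3 + 0 − 12) = -15/2, so the Z-coordinate is 3/5.
Check: 1/5 + 1/5 + 3/5 = 1.

(1/5, 1/5, 3/5)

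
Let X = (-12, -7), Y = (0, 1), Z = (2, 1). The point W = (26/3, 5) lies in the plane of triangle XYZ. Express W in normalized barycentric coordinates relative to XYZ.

(-1/2, 1/6, 4/3)

Signed area of the reference triangle: [XYZ] = ½·((-12)·(1−1) + 0·(1−(-7)) + 2·(-7−1)) = ½·(0 + 0 − 16) = -8.
[WYZ] = ½·((26/3)·(1−1) + 0·(1−5) + 2·(5−1)) = ½·(0 + 0 + 8) = 4, so the X-coordinate is 4/(-8) = -1/2.
[XWZ] = ½·((-12)·(5−1) + (26/3)·(1−(-7)) + 2·(-7−5)) = ½·(-48 + 208/3 − 24) = -4/3, so the Y-coordinate is 1/6.
[XYW] = ½·((-12)·(1−5) + 0·(5−(-7)) + (26/3)·(-7−1)) = ½·(48 + 0 − 208/3) = -32/3, so the Z-coordinate is 4/3.
Check: -1/2 + 1/6 + 4/3 = 1.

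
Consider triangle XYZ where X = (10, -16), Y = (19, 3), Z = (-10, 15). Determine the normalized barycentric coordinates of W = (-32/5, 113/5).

Signed area of the reference triangle: [XYZ] = ½·(10·(3−15) + 19·(15−(-16)) + (-10)·(-16−3)) = ½·(-120 + 589 + 190) = 659/2.
[WYZ] = ½·((-32/5)·(3−15) + 19·(15−(113/5)) + (-10)·(113/5−3)) = ½·(384/5 − 722/5 − 196) = -659/5, so the X-coordinate is (-659/5)/(659/2) = -2/5.
[XWZ] = ½·(10·(113/5−15) + (-32/5)·(15−(-16)) + (-10)·(-16−(113/5))) = ½·(76 − 992/5 + 386) = 659/5, so the Y-coordinate is 2/5.
[XYW] = ½·(10·(3−(113/5)) + 19·(113/5−(-16)) + (-32/5)·(-16−3)) = ½·(-196 + 3667/5 + 608/5) = 659/2, so the Z-coordinate is 1.

(-2/5, 2/5, 1)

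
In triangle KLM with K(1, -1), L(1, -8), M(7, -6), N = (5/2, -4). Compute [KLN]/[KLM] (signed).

[KLM] = ½·(1·(-8−(-6)) + 1·(-6−(-1)) + 7·(-1−(-8))) = ½·(-2 − 5 + 49) = 21.
[KLN] = ½·(1·(-8−(-4)) + 1·(-4−(-1)) + (5/2)·(-1−(-8))) = ½·(-4 − 3 + 35/2) = 21/4, so the ratio is (21/4)/21 = 1/4.

1/4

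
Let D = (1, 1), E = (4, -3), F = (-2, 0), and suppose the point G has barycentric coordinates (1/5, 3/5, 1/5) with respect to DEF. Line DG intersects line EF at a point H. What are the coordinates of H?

(5/2, -9/4)

Line DG meets EF where the D-coordinate vanishes; zeroing G's D-weight and renormalizing leaves E, F-weights 3/5 : 1/5 → (3/4, 1/4).
So H = (3/4)·E + (1/4)·F = (5/2, -9/4).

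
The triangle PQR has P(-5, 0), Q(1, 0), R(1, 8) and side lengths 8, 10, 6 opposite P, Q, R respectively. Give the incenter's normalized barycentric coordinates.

The incenter has barycentric coordinates proportional to the opposite side lengths: (8 : 10 : 6).
Normalizing by 8+10+6 = 24 gives (1/3, 5/12, 1/4).

(1/3, 5/12, 1/4)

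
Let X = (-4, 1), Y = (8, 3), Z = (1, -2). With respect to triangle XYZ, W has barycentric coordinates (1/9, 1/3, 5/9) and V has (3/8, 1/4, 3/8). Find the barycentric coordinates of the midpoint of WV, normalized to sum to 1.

Since both coordinate triples sum to 1, the midpoint's barycentrics are the componentwise average.
(1/9+3/8)/2 = 35/144; similarly 7/24 and 67/144.

(35/144, 7/24, 67/144)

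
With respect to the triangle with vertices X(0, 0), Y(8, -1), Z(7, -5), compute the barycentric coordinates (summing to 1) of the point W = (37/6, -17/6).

(1/6, 1/3, 1/2)

Signed area of the reference triangle: [XYZ] = ½·(0·(-1−(-5)) + 8·(-5−0) + 7·(0−(-1))) = ½·(0 − 40 + 7) = -33/2.
[WYZ] = ½·((37/6)·(-1−(-5)) + 8·(-5−(-17/6)) + 7·(-17/6−(-1))) = ½·(74/3 − 52/3 − 77/6) = -11/4, so the X-coordinate is (-11/4)/(-33/2) = 1/6.
[XWZ] = ½·(0·(-17/6−(-5)) + (37/6)·(-5−0) + 7·(0−(-17/6))) = ½·(0 − 185/6 + 119/6) = -11/2, so the Y-coordinate is 1/3.
[XYW] = ½·(0·(-1−(-17/6)) + 8·(-17/6−0) + (37/6)·(0−(-1))) = ½·(0 − 68/3 + 37/6) = -33/4, so the Z-coordinate is 1/2.
Check: 1/6 + 1/3 + 1/2 = 1.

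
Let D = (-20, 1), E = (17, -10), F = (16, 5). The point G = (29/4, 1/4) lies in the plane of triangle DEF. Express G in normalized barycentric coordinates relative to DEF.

(1/4, 1/4, 1/2)

Signed area of the reference triangle: [DEF] = ½·((-20)·(-10−5) + 17·(5−1) + 16·(1−(-10))) = ½·(300 + 68 + 176) = 272.
[GEF] = ½·((29/4)·(-10−5) + 17·(5−(1/4)) + 16·(1/4−(-10))) = ½·(-435/4 + 323/4 + 164) = 68, so the D-coordinate is 68/272 = 1/4.
[DGF] = ½·((-20)·(1/4−5) + (29/4)·(5−1) + 16·(1−(1/4))) = ½·(95 + 29 + 12) = 68, so the E-coordinate is 1/4.
[DEG] = ½·((-20)·(-10−(1/4)) + 17·(1/4−1) + (29/4)·(1−(-10))) = ½·(205 − 51/4 + 319/4) = 136, so the F-coordinate is 1/2.
Check: 1/4 + 1/4 + 1/2 = 1.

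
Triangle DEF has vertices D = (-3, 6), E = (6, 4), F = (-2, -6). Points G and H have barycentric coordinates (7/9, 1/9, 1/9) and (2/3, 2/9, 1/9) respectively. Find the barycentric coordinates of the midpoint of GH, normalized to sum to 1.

Since both coordinate triples sum to 1, the midpoint's barycentrics are the componentwise average.
(7/9+2/3)/2 = 13/18; similarly 1/6 and 1/9.

(13/18, 1/6, 1/9)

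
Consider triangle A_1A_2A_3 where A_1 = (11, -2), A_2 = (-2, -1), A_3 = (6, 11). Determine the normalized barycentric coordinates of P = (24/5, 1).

(2/5, 2/5, 1/5)

Signed area of the reference triangle: [A_1A_2A_3] = ½·(11·(-1−11) + (-2)·(11−(-2)) + 6·(-2−(-1))) = ½·(-132 − 26 − 6) = -82.
[PA_2A_3] = ½·((24/5)·(-1−11) + (-2)·(11−1) + 6·(1−(-1))) = ½·(-288/5 − 20 + 12) = -164/5, so the A_1-coordinate is (-164/5)/(-82) = 2/5.
[A_1PA_3] = ½·(11·(1−11) + (24/5)·(11−(-2)) + 6·(-2−1)) = ½·(-110 + 312/5 − 18) = -164/5, so the A_2-coordinate is 2/5.
[A_1A_2P] = ½·(11·(-1−1) + (-2)·(1−(-2)) + (24/5)·(-2−(-1))) = ½·(-22 − 6 − 24/5) = -82/5, so the A_3-coordinate is 1/5.
Check: 2/5 + 2/5 + 1/5 = 1.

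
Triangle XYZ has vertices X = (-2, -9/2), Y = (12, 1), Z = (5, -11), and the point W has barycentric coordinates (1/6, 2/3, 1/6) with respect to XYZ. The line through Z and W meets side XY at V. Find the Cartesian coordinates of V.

Line ZW meets XY where the Z-coordinate vanishes; zeroing W's Z-weight and renormalizing leaves X, Y-weights 1/6 : 2/3 → (1/5, 4/5).
So V = (1/5)·X + (4/5)·Y = (46/5, -1/10).

(46/5, -1/10)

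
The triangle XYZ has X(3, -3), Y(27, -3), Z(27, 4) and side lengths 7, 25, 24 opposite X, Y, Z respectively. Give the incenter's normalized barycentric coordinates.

The incenter has barycentric coordinates proportional to the opposite side lengths: (7 : 25 : 24).
Normalizing by 7+25+24 = 56 gives (1/8, 25/56, 3/7).

(1/8, 25/56, 3/7)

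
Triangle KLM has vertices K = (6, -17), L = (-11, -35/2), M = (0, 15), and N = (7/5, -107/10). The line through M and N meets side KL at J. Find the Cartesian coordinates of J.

Barycentric coordinates of N with respect to KLM: (3/5, 1/5, 1/5).
On side KL the M-coordinate is zero; dropping N's M-weight 1/5 and renormalizing the remaining 3/5 : 1/5 gives weights 3/4, 1/4 on K, L.
J = (3/4)·(6, -17) + (1/4)·(-11, -35/2) = (7/4, -137/8).

(7/4, -137/8)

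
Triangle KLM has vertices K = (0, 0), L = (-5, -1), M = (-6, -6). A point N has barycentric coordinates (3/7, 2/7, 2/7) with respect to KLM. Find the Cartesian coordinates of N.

N = (3/7)·K + (2/7)·L + (2/7)·M.
x-coordinate: (3/7)·0 + (2/7)·(-5) + (2/7)·(-6) = -22/7.
y-coordinate: (3/7)·0 + (2/7)·(-1) + (2/7)·(-6) = -2.

(-22/7, -2)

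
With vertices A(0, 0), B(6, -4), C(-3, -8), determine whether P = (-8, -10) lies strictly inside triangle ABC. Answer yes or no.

no

Barycentric coordinates of P: (1/30, -17/30, 23/15).
The three coordinates are positive, negative, positive; a point is interior exactly when all three are positive.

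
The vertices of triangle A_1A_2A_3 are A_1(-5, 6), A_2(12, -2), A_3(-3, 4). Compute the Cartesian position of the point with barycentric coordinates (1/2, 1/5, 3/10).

(-1, 19/5)

P = (1/2)·A_1 + (1/5)·A_2 + (3/10)·A_3.
x-coordinate: (1/2)·(-5) + (1/5)·12 + (3/10)·(-3) = -1.
y-coordinate: (1/2)·6 + (1/5)·(-2) + (3/10)·4 = 19/5.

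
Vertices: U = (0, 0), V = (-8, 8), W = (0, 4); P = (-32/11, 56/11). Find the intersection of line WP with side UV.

Barycentric coordinates of P with respect to UVW: (1/11, 4/11, 6/11).
On side UV the W-coordinate is zero; dropping P's W-weight 6/11 and renormalizing the remaining 1/11 : 4/11 gives weights 1/5, 4/5 on U, V.
Q = (1/5)·(0, 0) + (4/5)·(-8, 8) = (-32/5, 32/5).

(-32/5, 32/5)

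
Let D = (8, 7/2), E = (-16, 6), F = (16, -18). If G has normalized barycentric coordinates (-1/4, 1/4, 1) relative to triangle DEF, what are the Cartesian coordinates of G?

G = (-1/4)·D + (1/4)·E + 1·F.
x-coordinate: (-1/4)·8 + (1/4)·(-16) + 1·16 = 10.
y-coordinate: (-1/4)·(7/2) + (1/4)·6 + 1·(-18) = -139/8.

(10, -139/8)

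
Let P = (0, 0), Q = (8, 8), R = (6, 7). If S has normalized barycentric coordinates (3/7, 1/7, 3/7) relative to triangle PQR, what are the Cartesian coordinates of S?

S = (3/7)·P + (1/7)·Q + (3/7)·R.
x-coordinate: (3/7)·0 + (1/7)·8 + (3/7)·6 = 26/7.
y-coordinate: (3/7)·0 + (1/7)·8 + (3/7)·7 = 29/7.

(26/7, 29/7)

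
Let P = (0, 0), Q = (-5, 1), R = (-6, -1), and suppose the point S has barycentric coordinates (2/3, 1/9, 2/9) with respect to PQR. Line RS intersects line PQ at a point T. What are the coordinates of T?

(-5/7, 1/7)

Line RS meets PQ where the R-coordinate vanishes; zeroing S's R-weight and renormalizing leaves P, Q-weights 2/3 : 1/9 → (6/7, 1/7).
So T = (6/7)·P + (1/7)·Q = (-5/7, 1/7).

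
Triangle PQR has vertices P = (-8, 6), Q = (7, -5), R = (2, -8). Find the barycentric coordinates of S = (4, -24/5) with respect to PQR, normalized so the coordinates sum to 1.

Signed area of the reference triangle: [PQR] = ½·((-8)·(-5−(-8)) + 7·(-8−6) + 2·(6−(-5))) = ½·(-24 − 98 + 22) = -50.
[SQR] = ½·(4·(-5−(-8)) + 7·(-8−(-24/5)) + 2·(-24/5−(-5))) = ½·(12 − 112/5 + 2/5) = -5, so the P-coordinate is (-5)/(-50) = 1/10.
[PSR] = ½·((-8)·(-24/5−(-8)) + 4·(-8−6) + 2·(6−(-24/5))) = ½·(-128/5 − 56 + 108/5) = -30, so the Q-coordinate is 3/5.
[PQS] = ½·((-8)·(-5−(-24/5)) + 7·(-24/5−6) + 4·(6−(-5))) = ½·(8/5 − 378/5 + 44) = -15, so the R-coordinate is 3/10.
Check: 1/10 + 3/5 + 3/10 = 1.

(1/10, 3/5, 3/10)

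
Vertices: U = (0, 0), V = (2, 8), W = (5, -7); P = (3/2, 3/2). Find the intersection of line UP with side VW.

(3, 3)

Barycentric coordinates of P with respect to UVW: (1/2, 1/3, 1/6).
On side VW the U-coordinate is zero; dropping P's U-weight 1/2 and renormalizing the remaining 1/3 : 1/6 gives weights 2/3, 1/3 on V, W.
Q = (2/3)·(2, 8) + (1/3)·(5, -7) = (3, 3).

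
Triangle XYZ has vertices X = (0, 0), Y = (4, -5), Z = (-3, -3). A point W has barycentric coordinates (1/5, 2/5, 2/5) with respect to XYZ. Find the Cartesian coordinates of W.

W = (1/5)·X + (2/5)·Y + (2/5)·Z.
x-coordinate: (1/5)·0 + (2/5)·4 + (2/5)·(-3) = 2/5.
y-coordinate: (1/5)·0 + (2/5)·(-5) + (2/5)·(-3) = -16/5.

(2/5, -16/5)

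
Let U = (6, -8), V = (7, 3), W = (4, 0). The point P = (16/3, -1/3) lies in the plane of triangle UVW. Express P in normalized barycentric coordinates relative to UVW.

Signed area of the reference triangle: [UVW] = ½·(6·(3−0) + 7·(0−(-8)) + 4·(-8−3)) = ½·(18 + 56 − 44) = 15.
[PVW] = ½·((16/3)·(3−0) + 7·(0−(-1/3)) + 4·(-1/3−3)) = ½·(16 + 7/3 − 40/3) = 5/2, so the U-coordinate is (5/2)/15 = 1/6.
[UPW] = ½·(6·(-1/3−0) + (16/3)·(0−(-8)) + 4·(-8−(-1/3))) = ½·(-2 + 128/3 − 92/3) = 5, so the V-coordinate is 1/3.
[UVP] = ½·(6·(3−(-1/3)) + 7·(-1/3−(-8)) + (16/3)·(-8−3)) = ½·(20 + 161/3 − 176/3) = 15/2, so the W-coordinate is 1/2.
Check: 1/6 + 1/3 + 1/2 = 1.

(1/6, 1/3, 1/2)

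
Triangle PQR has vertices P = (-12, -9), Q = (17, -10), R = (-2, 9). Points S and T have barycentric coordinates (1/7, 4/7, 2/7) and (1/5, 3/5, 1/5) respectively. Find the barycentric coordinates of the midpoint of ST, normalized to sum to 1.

(6/35, 41/70, 17/70)

Since both coordinate triples sum to 1, the midpoint's barycentrics are the componentwise average.
(1/7+1/5)/2 = 6/35; similarly 41/70 and 17/70.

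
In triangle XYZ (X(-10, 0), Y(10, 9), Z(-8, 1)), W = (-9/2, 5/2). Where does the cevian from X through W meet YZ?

Barycentric coordinates of W with respect to XYZ: (1/2, 1/4, 1/4).
On side YZ the X-coordinate is zero; dropping W's X-weight 1/2 and renormalizing the remaining 1/4 : 1/4 gives weights 1/2, 1/2 on Y, Z.
V = (1/2)·(10, 9) + (1/2)·(-8, 1) = (1, 5).

(1, 5)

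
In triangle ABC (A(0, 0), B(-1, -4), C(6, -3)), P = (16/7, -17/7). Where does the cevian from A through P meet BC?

(16/5, -17/5)

Barycentric coordinates of P with respect to ABC: (2/7, 2/7, 3/7).
On side BC the A-coordinate is zero; dropping P's A-weight 2/7 and renormalizing the remaining 2/7 : 3/7 gives weights 2/5, 3/5 on B, C.
Q = (2/5)·(-1, -4) + (3/5)·(6, -3) = (16/5, -17/5).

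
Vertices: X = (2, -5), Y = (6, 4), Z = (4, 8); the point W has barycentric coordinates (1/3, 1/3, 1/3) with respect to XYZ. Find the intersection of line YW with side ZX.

(3, 3/2)

Line YW meets ZX where the Y-coordinate vanishes; zeroing W's Y-weight and renormalizing leaves Z, X-weights 1/3 : 1/3 → (1/2, 1/2).
So V = (1/2)·Z + (1/2)·X = (3, 3/2).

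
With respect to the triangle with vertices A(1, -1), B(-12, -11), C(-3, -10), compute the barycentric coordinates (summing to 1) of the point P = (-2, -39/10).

(7/10, 1/5, 1/10)

Signed area of the reference triangle: [ABC] = ½·(1·(-11−(-10)) + (-12)·(-10−(-1)) + (-3)·(-1−(-11))) = ½·(-1 + 108 − 30) = 77/2.
[PBC] = ½·((-2)·(-11−(-10)) + (-12)·(-10−(-39/10)) + (-3)·(-39/10−(-11))) = ½·(2 + 366/5 − 213/10) = 539/20, so the A-coordinate is (539/20)/(77/2) = 7/10.
[APC] = ½·(1·(-39/10−(-10)) + (-2)·(-10−(-1)) + (-3)·(-1−(-39/10))) = ½·(61/10 + 18 − 87/10) = 77/10, so the B-coordinate is 1/5.
[ABP] = ½·(1·(-11−(-39/10)) + (-12)·(-39/10−(-1)) + (-2)·(-1−(-11))) = ½·(-71/10 + 174/5 − 20) = 77/20, so the C-coordinate is 1/10.
Check: 7/10 + 1/5 + 1/10 = 1.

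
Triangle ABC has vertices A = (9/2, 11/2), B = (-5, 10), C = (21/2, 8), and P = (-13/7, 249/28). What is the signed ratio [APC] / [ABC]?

[ABC] = ½·((9/2)·(10−8) + (-5)·(8−(11/2)) + (21/2)·(11/2−10)) = ½·(9 − 25/2 − 189/4) = -203/8.
[APC] = ½·((9/2)·(249/28−8) + (-13/7)·(8−(11/2)) + (21/2)·(11/2−(249/28))) = ½·(225/56 − 65/14 − 285/8) = -145/8, so the ratio is (-145/8)/(-203/8) = 5/7.

5/7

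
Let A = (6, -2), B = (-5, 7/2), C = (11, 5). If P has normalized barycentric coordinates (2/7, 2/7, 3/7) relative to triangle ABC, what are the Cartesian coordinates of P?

P = (2/7)·A + (2/7)·B + (3/7)·C.
x-coordinate: (2/7)·6 + (2/7)·(-5) + (3/7)·11 = 5.
y-coordinate: (2/7)·(-2) + (2/7)·(7/2) + (3/7)·5 = 18/7.

(5, 18/7)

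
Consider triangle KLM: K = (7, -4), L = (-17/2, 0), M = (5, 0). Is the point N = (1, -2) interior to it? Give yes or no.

yes

Barycentric coordinates of N: (1/2, 10/27, 7/54).
The three coordinates are positive, positive, positive; a point is interior exactly when all three are positive.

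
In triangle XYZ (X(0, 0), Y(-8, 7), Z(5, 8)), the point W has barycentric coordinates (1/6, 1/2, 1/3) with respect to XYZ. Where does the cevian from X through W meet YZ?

(-14/5, 37/5)

Line XW meets YZ where the X-coordinate vanishes; zeroing W's X-weight and renormalizing leaves Y, Z-weights 1/2 : 1/3 → (3/5, 2/5).
So V = (3/5)·Y + (2/5)·Z = (-14/5, 37/5).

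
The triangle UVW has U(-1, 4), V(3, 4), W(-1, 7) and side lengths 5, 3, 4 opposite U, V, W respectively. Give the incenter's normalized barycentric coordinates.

The incenter has barycentric coordinates proportional to the opposite side lengths: (5 : 3 : 4).
Normalizing by 5+3+4 = 12 gives (5/12, 1/4, 1/3).

(5/12, 1/4, 1/3)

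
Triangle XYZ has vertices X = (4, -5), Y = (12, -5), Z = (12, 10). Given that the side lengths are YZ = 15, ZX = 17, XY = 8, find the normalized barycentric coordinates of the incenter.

(3/8, 17/40, 1/5)

The incenter has barycentric coordinates proportional to the opposite side lengths: (15 : 17 : 8).
Normalizing by 15+17+8 = 40 gives (3/8, 17/40, 1/5).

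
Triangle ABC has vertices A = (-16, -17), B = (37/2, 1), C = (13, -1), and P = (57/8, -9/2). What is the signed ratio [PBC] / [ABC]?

1/4

[ABC] = ½·((-16)·(1−(-1)) + (37/2)·(-1−(-17)) + 13·(-17−1)) = ½·(-32 + 296 − 234) = 15.
[PBC] = ½·((57/8)·(1−(-1)) + (37/2)·(-1−(-9/2)) + 13·(-9/2−1)) = ½·(57/4 + 259/4 − 143/2) = 15/4, so the ratio is (15/4)/15 = 1/4.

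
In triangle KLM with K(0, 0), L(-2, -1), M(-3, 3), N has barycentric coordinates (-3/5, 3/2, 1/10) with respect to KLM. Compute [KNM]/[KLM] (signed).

3/2

The signed ratio [KNM]/[KLM] equals the barycentric coordinate of N at vertex L, which is 3/2.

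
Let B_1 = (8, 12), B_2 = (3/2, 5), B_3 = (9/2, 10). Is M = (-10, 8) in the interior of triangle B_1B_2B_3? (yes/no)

no

Barycentric coordinates of M: (-133/23, -44/23, 200/23).
The three coordinates are negative, negative, positive; a point is interior exactly when all three are positive.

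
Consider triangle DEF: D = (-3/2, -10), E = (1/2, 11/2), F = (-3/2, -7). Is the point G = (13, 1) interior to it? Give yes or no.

no

Barycentric coordinates of G: (661/24, 29/4, -811/24).
The three coordinates are positive, positive, negative; a point is interior exactly when all three are positive.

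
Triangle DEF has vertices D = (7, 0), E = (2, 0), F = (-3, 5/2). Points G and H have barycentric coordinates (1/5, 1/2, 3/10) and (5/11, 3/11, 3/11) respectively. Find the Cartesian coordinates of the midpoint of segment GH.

Barycentric coordinates of the midpoint are the average: (18/55, 17/44, 63/220).
Converting: (18/55)·D + (17/44)·E + (63/220)·F = (97/44, 63/88).

(97/44, 63/88)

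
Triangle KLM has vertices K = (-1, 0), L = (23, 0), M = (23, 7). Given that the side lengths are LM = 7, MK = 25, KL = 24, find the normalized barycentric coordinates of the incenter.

The incenter has barycentric coordinates proportional to the opposite side lengths: (7 : 25 : 24).
Normalizing by 7+25+24 = 56 gives (1/8, 25/56, 3/7).

(1/8, 25/56, 3/7)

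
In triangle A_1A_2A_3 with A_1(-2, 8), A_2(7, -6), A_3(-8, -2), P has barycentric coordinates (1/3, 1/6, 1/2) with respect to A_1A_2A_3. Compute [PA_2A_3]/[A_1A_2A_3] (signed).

The signed ratio [PA_2A_3]/[A_1A_2A_3] equals the barycentric coordinate of P at vertex A_1, which is 1/3.

1/3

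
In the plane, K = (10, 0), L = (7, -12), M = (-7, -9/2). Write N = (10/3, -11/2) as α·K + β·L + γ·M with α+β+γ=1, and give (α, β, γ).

Signed area of the reference triangle: [KLM] = ½·(10·(-12−(-9/2)) + 7·(-9/2−0) + (-7)·(0−(-12))) = ½·(-75 − 63/2 − 84) = -381/4.
[NLM] = ½·((10/3)·(-12−(-9/2)) + 7·(-9/2−(-11/2)) + (-7)·(-11/2−(-12))) = ½·(-25 + 7 − 91/2) = -127/4, so the K-coordinate is (-127/4)/(-381/4) = 1/3.
[KNM] = ½·(10·(-11/2−(-9/2)) + (10/3)·(-9/2−0) + (-7)·(0−(-11/2))) = ½·(-10 − 15 − 77/2) = -127/4, so the L-coordinate is 1/3.
[KLN] = ½·(10·(-12−(-11/2)) + 7·(-11/2−0) + (10/3)·(0−(-12))) = ½·(-65 − 77/2 + 40) = -127/4, so the M-coordinate is 1/3.

(1/3, 1/3, 1/3)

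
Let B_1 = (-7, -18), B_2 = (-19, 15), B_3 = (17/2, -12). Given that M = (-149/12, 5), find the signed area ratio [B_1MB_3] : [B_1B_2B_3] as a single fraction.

2/3

[B_1B_2B_3] = ½·((-7)·(15−(-12)) + (-19)·(-12−(-18)) + (17/2)·(-18−15)) = ½·(-189 − 114 − 561/2) = -1167/4.
[B_1MB_3] = ½·((-7)·(5−(-12)) + (-149/12)·(-12−(-18)) + (17/2)·(-18−5)) = ½·(-119 − 149/2 − 391/2) = -389/2, so the ratio is (-389/2)/(-1167/4) = 2/3.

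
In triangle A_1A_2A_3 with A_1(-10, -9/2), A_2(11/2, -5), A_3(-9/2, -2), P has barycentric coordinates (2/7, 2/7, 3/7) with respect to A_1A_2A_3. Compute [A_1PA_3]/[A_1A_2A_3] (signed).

2/7

The signed ratio [A_1PA_3]/[A_1A_2A_3] equals the barycentric coordinate of P at vertex A_2, which is 2/7.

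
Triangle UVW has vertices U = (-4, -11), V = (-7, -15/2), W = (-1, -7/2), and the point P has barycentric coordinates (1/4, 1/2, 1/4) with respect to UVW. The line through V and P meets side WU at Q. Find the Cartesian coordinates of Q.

Line VP meets WU where the V-coordinate vanishes; zeroing P's V-weight and renormalizing leaves W, U-weights 1/4 : 1/4 → (1/2, 1/2).
So Q = (1/2)·W + (1/2)·U = (-5/2, -29/4).

(-5/2, -29/4)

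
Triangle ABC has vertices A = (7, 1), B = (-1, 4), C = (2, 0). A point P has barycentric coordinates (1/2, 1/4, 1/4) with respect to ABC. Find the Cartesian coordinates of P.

(15/4, 3/2)

P = (1/2)·A + (1/4)·B + (1/4)·C.
x-coordinate: (1/2)·7 + (1/4)·(-1) + (1/4)·2 = 15/4.
y-coordinate: (1/2)·1 + (1/4)·4 + (1/4)·0 = 3/2.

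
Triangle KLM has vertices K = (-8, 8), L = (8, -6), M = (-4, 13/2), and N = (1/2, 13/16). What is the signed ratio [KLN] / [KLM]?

1/8

[KLM] = ½·((-8)·(-6−(13/2)) + 8·(13/2−8) + (-4)·(8−(-6))) = ½·(100 − 12 − 56) = 16.
[KLN] = ½·((-8)·(-6−(13/16)) + 8·(13/16−8) + (1/2)·(8−(-6))) = ½·(109/2 − 115/2 + 7) = 2, so the ratio is 2/16 = 1/8.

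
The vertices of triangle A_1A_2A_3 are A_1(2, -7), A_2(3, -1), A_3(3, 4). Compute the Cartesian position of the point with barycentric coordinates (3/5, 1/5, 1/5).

(12/5, -18/5)

P = (3/5)·A_1 + (1/5)·A_2 + (1/5)·A_3.
x-coordinate: (3/5)·2 + (1/5)·3 + (1/5)·3 = 12/5.
y-coordinate: (3/5)·(-7) + (1/5)·(-1) + (1/5)·4 = -18/5.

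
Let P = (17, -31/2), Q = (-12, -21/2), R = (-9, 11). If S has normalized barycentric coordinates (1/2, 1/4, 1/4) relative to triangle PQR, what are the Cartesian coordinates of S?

S = (1/2)·P + (1/4)·Q + (1/4)·R.
x-coordinate: (1/2)·17 + (1/4)·(-12) + (1/4)·(-9) = 13/4.
y-coordinate: (1/2)·(-31/2) + (1/4)·(-21/2) + (1/4)·11 = -61/8.

(13/4, -61/8)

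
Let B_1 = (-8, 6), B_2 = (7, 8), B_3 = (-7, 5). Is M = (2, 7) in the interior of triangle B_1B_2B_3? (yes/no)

Barycentric coordinates of M: (1/17, 11/17, 5/17).
The three coordinates are positive, positive, positive; a point is interior exactly when all three are positive.

yes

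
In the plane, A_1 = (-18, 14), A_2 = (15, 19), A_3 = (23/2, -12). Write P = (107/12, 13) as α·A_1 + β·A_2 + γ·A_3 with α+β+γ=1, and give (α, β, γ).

(1/6, 2/3, 1/6)

Signed area of the reference triangle: [A_1A_2A_3] = ½·((-18)·(19−(-12)) + 15·(-12−14) + (23/2)·(14−19)) = ½·(-558 − 390 − 115/2) = -2011/4.
[PA_2A_3] = ½·((107/12)·(19−(-12)) + 15·(-12−13) + (23/2)·(13−19)) = ½·(3317/12 − 375 − 69) = -2011/24, so the A_1-coordinate is (-2011/24)/(-2011/4) = 1/6.
[A_1PA_3] = ½·((-18)·(13−(-12)) + (107/12)·(-12−14) + (23/2)·(14−13)) = ½·(-450 − 1391/6 + 23/2) = -2011/6, so the A_2-coordinate is 2/3.
[A_1A_2P] = ½·((-18)·(19−13) + 15·(13−14) + (107/12)·(14−19)) = ½·(-108 − 15 − 535/12) = -2011/24, so the A_3-coordinate is 1/6.
Check: 1/6 + 2/3 + 1/6 = 1.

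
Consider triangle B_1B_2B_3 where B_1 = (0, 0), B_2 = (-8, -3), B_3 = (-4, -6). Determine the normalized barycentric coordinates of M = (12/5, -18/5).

Signed area of the reference triangle: [B_1B_2B_3] = ½·(0·(-3−(-6)) + (-8)·(-6−0) + (-4)·(0−(-3))) = ½·(0 + 48 − 12) = 18.
[MB_2B_3] = ½·((12/5)·(-3−(-6)) + (-8)·(-6−(-18/5)) + (-4)·(-18/5−(-3))) = ½·(36/5 + 96/5 + 12/5) = 72/5, so the B_1-coordinate is (72/5)/18 = 4/5.
[B_1MB_3] = ½·(0·(-18/5−(-6)) + (12/5)·(-6−0) + (-4)·(0−(-18/5))) = ½·(0 − 72/5 − 72/5) = -72/5, so the B_2-coordinate is -4/5.
[B_1B_2M] = ½·(0·(-3−(-18/5)) + (-8)·(-18/5−0) + (12/5)·(0−(-3))) = ½·(0 + 144/5 + 36/5) = 18, so the B_3-coordinate is 1.
Check: 4/5 − 4/5 + 1 = 1.

(4/5, -4/5, 1)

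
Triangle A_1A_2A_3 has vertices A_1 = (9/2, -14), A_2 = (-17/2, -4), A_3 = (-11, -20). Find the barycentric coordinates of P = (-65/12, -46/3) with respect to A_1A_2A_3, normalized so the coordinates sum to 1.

(1/3, 1/6, 1/2)

Signed area of the reference triangle: [A_1A_2A_3] = ½·((9/2)·(-4−(-20)) + (-17/2)·(-20−(-14)) + (-11)·(-14−(-4))) = ½·(72 + 51 + 110) = 233/2.
[PA_2A_3] = ½·((-65/12)·(-4−(-20)) + (-17/2)·(-20−(-46/3)) + (-11)·(-46/3−(-4))) = ½·(-260/3 + 119/3 + 374/3) = 233/6, so the A_1-coordinate is (233/6)/(233/2) = 1/3.
[A_1PA_3] = ½·((9/2)·(-46/3−(-20)) + (-65/12)·(-20−(-14)) + (-11)·(-14−(-46/3))) = ½·(21 + 65/2 − 44/3) = 233/12, so the A_2-coordinate is 1/6.
[A_1A_2P] = ½·((9/2)·(-4−(-46/3)) + (-17/2)·(-46/3−(-14)) + (-65/12)·(-14−(-4))) = ½·(51 + 34/3 + 325/6) = 233/4, so the A_3-coordinate is 1/2.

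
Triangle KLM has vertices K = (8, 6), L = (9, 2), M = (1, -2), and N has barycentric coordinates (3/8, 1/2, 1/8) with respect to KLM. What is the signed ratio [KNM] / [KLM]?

1/2

The signed ratio [KNM]/[KLM] equals the barycentric coordinate of N at vertex L, which is 1/2.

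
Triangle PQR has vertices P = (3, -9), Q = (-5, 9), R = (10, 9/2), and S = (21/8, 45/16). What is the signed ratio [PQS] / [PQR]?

3/8

[PQR] = ½·(3·(9−(9/2)) + (-5)·(9/2−(-9)) + 10·(-9−9)) = ½·(27/2 − 135/2 − 180) = -117.
[PQS] = ½·(3·(9−(45/16)) + (-5)·(45/16−(-9)) + (21/8)·(-9−9)) = ½·(297/16 − 945/16 − 189/4) = -351/8, so the ratio is (-351/8)/(-117) = 3/8.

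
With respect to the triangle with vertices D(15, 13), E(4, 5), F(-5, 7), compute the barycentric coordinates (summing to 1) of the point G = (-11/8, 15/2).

Signed area of the reference triangle: [DEF] = ½·(15·(5−7) + 4·(7−13) + (-5)·(13−5)) = ½·(-30 − 24 − 40) = -47.
[GEF] = ½·((-11/8)·(5−7) + 4·(7−(15/2)) + (-5)·(15/2−5)) = ½·(11/4 − 2 − 25/2) = -47/8, so the D-coordinate is (-47/8)/(-47) = 1/8.
[DGF] = ½·(15·(15/2−7) + (-11/8)·(7−13) + (-5)·(13−(15/2))) = ½·(15/2 + 33/4 − 55/2) = -47/8, so the E-coordinate is 1/8.
[DEG] = ½·(15·(5−(15/2)) + 4·(15/2−13) + (-11/8)·(13−5)) = ½·(-75/2 − 22 − 11) = -141/4, so the F-coordinate is 3/4.
Check: 1/8 + 1/8 + 3/4 = 1.

(1/8, 1/8, 3/4)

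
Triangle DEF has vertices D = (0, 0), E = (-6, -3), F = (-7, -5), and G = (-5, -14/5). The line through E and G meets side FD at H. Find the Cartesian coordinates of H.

(-7/2, -5/2)

Barycentric coordinates of G with respect to DEF: (1/5, 3/5, 1/5).
On side FD the E-coordinate is zero; dropping G's E-weight 3/5 and renormalizing the remaining 1/5 : 1/5 gives weights 1/2, 1/2 on F, D.
H = (1/2)·(-7, -5) + (1/2)·(0, 0) = (-7/2, -5/2).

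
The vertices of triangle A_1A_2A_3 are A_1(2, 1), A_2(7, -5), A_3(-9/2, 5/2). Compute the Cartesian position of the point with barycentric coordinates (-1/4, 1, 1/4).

P = (-1/4)·A_1 + 1·A_2 + (1/4)·A_3.
x-coordinate: (-1/4)·2 + 1·7 + (1/4)·(-9/2) = 43/8.
y-coordinate: (-1/4)·1 + 1·(-5) + (1/4)·(5/2) = -37/8.

(43/8, -37/8)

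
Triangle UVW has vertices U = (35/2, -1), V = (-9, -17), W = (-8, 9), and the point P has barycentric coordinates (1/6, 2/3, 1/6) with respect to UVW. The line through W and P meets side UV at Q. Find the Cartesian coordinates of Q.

(-37/10, -69/5)

Line WP meets UV where the W-coordinate vanishes; zeroing P's W-weight and renormalizing leaves U, V-weights 1/6 : 2/3 → (1/5, 4/5).
So Q = (1/5)·U + (4/5)·V = (-37/10, -69/5).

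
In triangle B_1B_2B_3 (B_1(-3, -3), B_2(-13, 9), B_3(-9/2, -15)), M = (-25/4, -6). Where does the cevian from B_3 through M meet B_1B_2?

(-8, 3)

Barycentric coordinates of M with respect to B_1B_2B_3: (1/4, 1/4, 1/2).
On side B_1B_2 the B_3-coordinate is zero; dropping M's B_3-weight 1/2 and renormalizing the remaining 1/4 : 1/4 gives weights 1/2, 1/2 on B_1, B_2.
N = (1/2)·(-3, -3) + (1/2)·(-13, 9) = (-8, 3).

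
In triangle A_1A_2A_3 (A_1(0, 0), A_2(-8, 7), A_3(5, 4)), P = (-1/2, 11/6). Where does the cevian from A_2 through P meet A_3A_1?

(1, 4/5)

Barycentric coordinates of P with respect to A_1A_2A_3: (2/3, 1/6, 1/6).
On side A_3A_1 the A_2-coordinate is zero; dropping P's A_2-weight 1/6 and renormalizing the remaining 1/6 : 2/3 gives weights 1/5, 4/5 on A_3, A_1.
Q = (1/5)·(5, 4) + (4/5)·(0, 0) = (1, 4/5).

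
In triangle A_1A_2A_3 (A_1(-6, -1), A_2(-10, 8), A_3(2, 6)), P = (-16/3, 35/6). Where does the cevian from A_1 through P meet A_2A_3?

(-26/5, 36/5)

Barycentric coordinates of P with respect to A_1A_2A_3: (1/6, 1/2, 1/3).
On side A_2A_3 the A_1-coordinate is zero; dropping P's A_1-weight 1/6 and renormalizing the remaining 1/2 : 1/3 gives weights 3/5, 2/5 on A_2, A_3.
Q = (3/5)·(-10, 8) + (2/5)·(2, 6) = (-26/5, 36/5).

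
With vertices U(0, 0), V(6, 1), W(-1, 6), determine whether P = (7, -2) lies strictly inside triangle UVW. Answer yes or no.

Barycentric coordinates of P: (16/37, 40/37, -19/37).
The three coordinates are positive, positive, negative; a point is interior exactly when all three are positive.

no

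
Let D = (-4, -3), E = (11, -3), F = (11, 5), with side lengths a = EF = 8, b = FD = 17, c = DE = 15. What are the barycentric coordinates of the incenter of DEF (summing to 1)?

(1/5, 17/40, 3/8)

The incenter has barycentric coordinates proportional to the opposite side lengths: (8 : 17 : 15).
Normalizing by 8+17+15 = 40 gives (1/5, 17/40, 3/8).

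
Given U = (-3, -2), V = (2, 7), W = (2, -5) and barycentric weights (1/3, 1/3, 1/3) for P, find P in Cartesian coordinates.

P = (1/3)·U + (1/3)·V + (1/3)·W.
x-coordinate: (1/3)·(-3) + (1/3)·2 + (1/3)·2 = 1/3.
y-coordinate: (1/3)·(-2) + (1/3)·7 + (1/3)·(-5) = 0.

(1/3, 0)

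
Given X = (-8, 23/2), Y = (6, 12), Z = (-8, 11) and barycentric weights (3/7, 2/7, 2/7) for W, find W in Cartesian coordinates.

(-4, 23/2)

W = (3/7)·X + (2/7)·Y + (2/7)·Z.
x-coordinate: (3/7)·(-8) + (2/7)·6 + (2/7)·(-8) = -4.
y-coordinate: (3/7)·(23/2) + (2/7)·12 + (2/7)·11 = 23/2.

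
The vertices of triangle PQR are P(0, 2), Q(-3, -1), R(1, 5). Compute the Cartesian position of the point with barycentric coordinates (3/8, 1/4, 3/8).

(-3/8, 19/8)

S = (3/8)·P + (1/4)·Q + (3/8)·R.
x-coordinate: (3/8)·0 + (1/4)·(-3) + (3/8)·1 = -3/8.
y-coordinate: (3/8)·2 + (1/4)·(-1) + (3/8)·5 = 19/8.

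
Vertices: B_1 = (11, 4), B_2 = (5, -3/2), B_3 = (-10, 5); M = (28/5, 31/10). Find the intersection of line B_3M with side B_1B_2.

(19/2, 21/8)

Barycentric coordinates of M with respect to B_1B_2B_3: (3/5, 1/5, 1/5).
On side B_1B_2 the B_3-coordinate is zero; dropping M's B_3-weight 1/5 and renormalizing the remaining 3/5 : 1/5 gives weights 3/4, 1/4 on B_1, B_2.
N = (3/4)·(11, 4) + (1/4)·(5, -3/2) = (19/2, 21/8).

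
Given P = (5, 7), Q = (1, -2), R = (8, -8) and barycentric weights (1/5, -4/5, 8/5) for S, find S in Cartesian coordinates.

(13, -49/5)

S = (1/5)·P + (-4/5)·Q + (8/5)·R.
x-coordinate: (1/5)·5 + (-4/5)·1 + (8/5)·8 = 13.
y-coordinate: (1/5)·7 + (-4/5)·(-2) + (8/5)·(-8) = -49/5.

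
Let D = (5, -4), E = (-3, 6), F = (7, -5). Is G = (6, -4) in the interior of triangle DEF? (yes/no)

Barycentric coordinates of G: (1/12, 1/12, 5/6).
The three coordinates are positive, positive, positive; a point is interior exactly when all three are positive.

yes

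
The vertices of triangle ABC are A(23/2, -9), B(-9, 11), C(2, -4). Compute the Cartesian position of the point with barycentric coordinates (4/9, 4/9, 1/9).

(4/3, 4/9)

P = (4/9)·A + (4/9)·B + (1/9)·C.
x-coordinate: (4/9)·(23/2) + (4/9)·(-9) + (1/9)·2 = 4/3.
y-coordinate: (4/9)·(-9) + (4/9)·11 + (1/9)·(-4) = 4/9.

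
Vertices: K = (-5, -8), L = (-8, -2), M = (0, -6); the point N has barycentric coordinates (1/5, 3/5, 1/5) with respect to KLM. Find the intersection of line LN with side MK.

(-5/2, -7)

Line LN meets MK where the L-coordinate vanishes; zeroing N's L-weight and renormalizing leaves M, K-weights 1/5 : 1/5 → (1/2, 1/2).
So J = (1/2)·M + (1/2)·K = (-5/2, -7).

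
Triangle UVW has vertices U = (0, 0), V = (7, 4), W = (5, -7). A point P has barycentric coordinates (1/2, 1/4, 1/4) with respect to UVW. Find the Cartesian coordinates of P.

(3, -3/4)

P = (1/2)·U + (1/4)·V + (1/4)·W.
x-coordinate: (1/2)·0 + (1/4)·7 + (1/4)·5 = 3.
y-coordinate: (1/2)·0 + (1/4)·4 + (1/4)·(-7) = -3/4.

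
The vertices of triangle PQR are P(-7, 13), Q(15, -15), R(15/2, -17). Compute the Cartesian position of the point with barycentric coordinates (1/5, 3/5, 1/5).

(91/10, -49/5)

S = (1/5)·P + (3/5)·Q + (1/5)·R.
x-coordinate: (1/5)·(-7) + (3/5)·15 + (1/5)·(15/2) = 91/10.
y-coordinate: (1/5)·13 + (3/5)·(-15) + (1/5)·(-17) = -49/5.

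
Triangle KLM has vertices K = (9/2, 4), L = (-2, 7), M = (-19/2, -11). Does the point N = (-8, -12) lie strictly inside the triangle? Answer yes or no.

no

Barycentric coordinates of N: (23/93, -73/279, 283/279).
The three coordinates are positive, negative, positive; a point is interior exactly when all three are positive.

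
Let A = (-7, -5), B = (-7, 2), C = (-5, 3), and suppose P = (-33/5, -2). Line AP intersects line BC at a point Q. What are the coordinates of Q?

Barycentric coordinates of P with respect to ABC: (3/5, 1/5, 1/5).
On side BC the A-coordinate is zero; dropping P's A-weight 3/5 and renormalizing the remaining 1/5 : 1/5 gives weights 1/2, 1/2 on B, C.
Q = (1/2)·(-7, 2) + (1/2)·(-5, 3) = (-6, 5/2).

(-6, 5/2)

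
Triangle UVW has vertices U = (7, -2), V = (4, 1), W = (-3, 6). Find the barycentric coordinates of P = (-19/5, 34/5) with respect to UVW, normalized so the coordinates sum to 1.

Signed area of the reference triangle: [UVW] = ½·(7·(1−6) + 4·(6−(-2)) + (-3)·(-2−1)) = ½·(-35 + 32 + 9) = 3.
[PVW] = ½·((-19/5)·(1−6) + 4·(6−(34/5)) + (-3)·(34/5−1)) = ½·(19 − 16/5 − 87/5) = -4/5, so the U-coordinate is (-4/5)/3 = -4/15.
[UPW] = ½·(7·(34/5−6) + (-19/5)·(6−(-2)) + (-3)·(-2−(34/5))) = ½·(28/5 − 152/5 + 132/5) = 4/5, so the V-coordinate is 4/15.
[UVP] = ½·(7·(1−(34/5)) + 4·(34/5−(-2)) + (-19/5)·(-2−1)) = ½·(-203/5 + 176/5 + 57/5) = 3, so the W-coordinate is 1.
Check: -4/15 + 4/15 + 1 = 1.

(-4/15, 4/15, 1)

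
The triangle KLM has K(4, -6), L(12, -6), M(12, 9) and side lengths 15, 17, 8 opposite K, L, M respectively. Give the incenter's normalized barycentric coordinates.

The incenter has barycentric coordinates proportional to the opposite side lengths: (15 : 17 : 8).
Normalizing by 15+17+8 = 40 gives (3/8, 17/40, 1/5).

(3/8, 17/40, 1/5)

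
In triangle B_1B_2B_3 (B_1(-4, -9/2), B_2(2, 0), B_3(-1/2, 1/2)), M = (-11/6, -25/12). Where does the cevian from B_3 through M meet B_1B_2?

(-5/2, -27/8)

Barycentric coordinates of M with respect to B_1B_2B_3: (1/2, 1/6, 1/3).
On side B_1B_2 the B_3-coordinate is zero; dropping M's B_3-weight 1/3 and renormalizing the remaining 1/2 : 1/6 gives weights 3/4, 1/4 on B_1, B_2.
N = (3/4)·(-4, -9/2) + (1/4)·(2, 0) = (-5/2, -27/8).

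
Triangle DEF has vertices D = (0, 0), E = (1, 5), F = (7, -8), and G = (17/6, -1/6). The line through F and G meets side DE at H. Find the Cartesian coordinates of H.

(3/4, 15/4)

Barycentric coordinates of G with respect to DEF: (1/6, 1/2, 1/3).
On side DE the F-coordinate is zero; dropping G's F-weight 1/3 and renormalizing the remaining 1/6 : 1/2 gives weights 1/4, 3/4 on D, E.
H = (1/4)·(0, 0) + (3/4)·(1, 5) = (3/4, 15/4).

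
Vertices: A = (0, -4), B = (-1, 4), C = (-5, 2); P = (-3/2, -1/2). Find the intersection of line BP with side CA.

Barycentric coordinates of P with respect to ABC: (1/2, 1/4, 1/4).
On side CA the B-coordinate is zero; dropping P's B-weight 1/4 and renormalizing the remaining 1/4 : 1/2 gives weights 1/3, 2/3 on C, A.
Q = (1/3)·(-5, 2) + (2/3)·(0, -4) = (-5/3, -2).

(-5/3, -2)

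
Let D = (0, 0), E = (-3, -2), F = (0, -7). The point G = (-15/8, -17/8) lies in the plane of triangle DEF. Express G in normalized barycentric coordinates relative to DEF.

Signed area of the reference triangle: [DEF] = ½·(0·(-2−(-7)) + (-3)·(-7−0) + 0·(0−(-2))) = ½·(0 + 21 + 0) = 21/2.
[GEF] = ½·((-15/8)·(-2−(-7)) + (-3)·(-7−(-17/8)) + 0·(-17/8−(-2))) = ½·(-75/8 + 117/8 + 0) = 21/8, so the D-coordinate is (21/8)/(21/2) = 1/4.
[DGF] = ½·(0·(-17/8−(-7)) + (-15/8)·(-7−0) + 0·(0−(-17/8))) = ½·(0 + 105/8 + 0) = 105/16, so the E-coordinate is 5/8.
[DEG] = ½·(0·(-2−(-17/8)) + (-3)·(-17/8−0) + (-15/8)·(0−(-2))) = ½·(0 + 51/8 − 15/4) = 21/16, so the F-coordinate is 1/8.
Check: 1/4 + 5/8 + 1/8 = 1.

(1/4, 5/8, 1/8)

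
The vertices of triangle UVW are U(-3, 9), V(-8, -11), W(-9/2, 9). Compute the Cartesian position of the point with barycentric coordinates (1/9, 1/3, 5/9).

P = (1/9)·U + (1/3)·V + (5/9)·W.
x-coordinate: (1/9)·(-3) + (1/3)·(-8) + (5/9)·(-9/2) = -11/2.
y-coordinate: (1/9)·9 + (1/3)·(-11) + (5/9)·9 = 7/3.

(-11/2, 7/3)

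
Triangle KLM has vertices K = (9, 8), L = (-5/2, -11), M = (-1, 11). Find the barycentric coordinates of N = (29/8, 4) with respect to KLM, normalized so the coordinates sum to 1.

(1/2, 1/4, 1/4)

Signed area of the reference triangle: [KLM] = ½·(9·(-11−11) + (-5/2)·(11−8) + (-1)·(8−(-11))) = ½·(-198 − 15/2 − 19) = -449/4.
[NLM] = ½·((29/8)·(-11−11) + (-5/2)·(11−4) + (-1)·(4−(-11))) = ½·(-319/4 − 35/2 − 15) = -449/8, so the K-coordinate is (-449/8)/(-449/4) = 1/2.
[KNM] = ½·(9·(4−11) + (29/8)·(11−8) + (-1)·(8−4)) = ½·(-63 + 87/8 − 4) = -449/16, so the L-coordinate is 1/4.
[KLN] = ½·(9·(-11−4) + (-5/2)·(4−8) + (29/8)·(8−(-11))) = ½·(-135 + 10 + 551/8) = -449/16, so the M-coordinate is 1/4.
Check: 1/2 + 1/4 + 1/4 = 1.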